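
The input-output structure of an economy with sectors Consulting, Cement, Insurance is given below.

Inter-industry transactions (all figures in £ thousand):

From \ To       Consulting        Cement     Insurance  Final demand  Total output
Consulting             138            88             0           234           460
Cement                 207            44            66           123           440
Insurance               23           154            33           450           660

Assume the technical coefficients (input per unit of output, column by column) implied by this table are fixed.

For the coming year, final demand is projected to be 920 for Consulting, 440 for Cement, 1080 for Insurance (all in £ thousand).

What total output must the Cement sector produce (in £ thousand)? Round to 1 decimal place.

Technical coefficients a_ij = z_ij / X_j:
  a_11 = 138/460 = 0.30, a_21 = 207/460 = 0.45, a_31 = 23/460 = 0.05
  a_12 = 88/440 = 0.20, a_22 = 44/440 = 0.10, a_32 = 154/440 = 0.35
  a_13 = 0/660 = 0.00, a_23 = 66/660 = 0.10, a_33 = 33/660 = 0.05
I − A =
  [   0.70    -0.20     0.00]
  [  -0.45     0.90    -0.10]
  [  -0.05    -0.35     0.95]
Cofactors of I−A, C_ij = (−1)^(i+j)·(minor ij) (rows/columns in the sector order above):
  C_11 = (0.90)(0.95) − (-0.10)(-0.35) = 0.8200
  C_12 = −[(-0.45)(0.95) − (-0.10)(-0.05)] = 0.4325
  C_13 = (-0.45)(-0.35) − (0.90)(-0.05) = 0.2025
  C_21 = −[(-0.20)(0.95) − (0.00)(-0.35)] = 0.1900
  C_22 = (0.70)(0.95) − (0.00)(-0.05) = 0.6650
  C_23 = −[(0.70)(-0.35) − (-0.20)(-0.05)] = 0.2550
  C_31 = (-0.20)(-0.10) − (0.00)(0.90) = 0.0200
  C_32 = −[(0.70)(-0.10) − (0.00)(-0.45)] = 0.0700
  C_33 = (0.70)(0.90) − (-0.20)(-0.45) = 0.5400
det(I−A) = Σ_j (I−A)_1j·C_1j = (0.70)(0.8200) + (-0.20)(0.4325) + (0.00)(0.2025) = 0.4875
adj(I−A) = Cᵀ =
  [ 0.8200   0.1900   0.0200]
  [ 0.4325   0.6650   0.0700]
  [ 0.2025   0.2550   0.5400]
(I − A)⁻¹ = adj(I−A) / det(I−A) ≈
  [   1.6821     0.3897     0.0410]
  [   0.8872     1.3641     0.1436]
  [   0.4154     0.5231     1.1077]
x = (I − A)⁻¹ d = adj(I−A)·d / det(I−A), with det(I−A) = 0.4875:
  x_1 = (0.8200·920 + 0.1900·440 + 0.0200·1080) / 0.4875 = 859.60 / 0.4875 ≈ 1763.3
  x_2 = (0.4325·920 + 0.6650·440 + 0.0700·1080) / 0.4875 = 766.10 / 0.4875 ≈ 1571.5
  x_3 = (0.2025·920 + 0.2550·440 + 0.5400·1080) / 0.4875 = 881.70 / 0.4875 ≈ 1808.6

x_2 = 1571.5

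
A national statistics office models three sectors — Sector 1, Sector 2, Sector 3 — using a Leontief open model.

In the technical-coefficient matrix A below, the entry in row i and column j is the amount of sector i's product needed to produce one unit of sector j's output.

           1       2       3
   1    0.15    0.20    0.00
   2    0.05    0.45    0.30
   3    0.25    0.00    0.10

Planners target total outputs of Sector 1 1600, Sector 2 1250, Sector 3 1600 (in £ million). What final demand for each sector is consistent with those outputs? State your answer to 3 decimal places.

d_1 = 1110.000, d_2 = 127.500, d_3 = 1040.000

I − A =
  [   0.85    -0.20     0.00]
  [  -0.05     0.55    -0.30]
  [  -0.25     0.00     0.90]
d = (I − A) x:
  d_1 = (+0.85)·1600 + (-0.20)·1250 + (+0.00)·1600 = 1110.000
  d_2 = (-0.05)·1600 + (+0.55)·1250 + (-0.30)·1600 = 127.500
  d_3 = (-0.25)·1600 + (+0.00)·1250 + (+0.90)·1600 = 1040.000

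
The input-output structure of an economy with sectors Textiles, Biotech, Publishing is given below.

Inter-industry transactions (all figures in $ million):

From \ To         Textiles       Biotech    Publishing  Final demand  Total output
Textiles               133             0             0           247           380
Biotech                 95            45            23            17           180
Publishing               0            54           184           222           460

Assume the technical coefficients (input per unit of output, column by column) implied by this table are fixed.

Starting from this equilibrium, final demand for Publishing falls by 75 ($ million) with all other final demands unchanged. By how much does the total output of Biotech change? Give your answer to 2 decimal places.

Δx_2 = -8.62

Technical coefficients a_ij = z_ij / X_j:
  a_11 = 133/380 = 0.35, a_21 = 95/380 = 0.25, a_31 = 0/380 = 0.00
  a_12 = 0/180 = 0.00, a_22 = 45/180 = 0.25, a_32 = 54/180 = 0.30
  a_13 = 0/460 = 0.00, a_23 = 23/460 = 0.05, a_33 = 184/460 = 0.40
I − A =
  [   0.65     0.00     0.00]
  [  -0.25     0.75    -0.05]
  [   0.00    -0.30     0.60]
Cofactors of I−A, C_ij = (−1)^(i+j)·(minor ij) (rows/columns in the sector order above):
  C_11 = (0.75)(0.60) − (-0.05)(-0.30) = 0.4350
  C_12 = −[(-0.25)(0.60) − (-0.05)(0.00)] = 0.1500
  C_13 = (-0.25)(-0.30) − (0.75)(0.00) = 0.0750
  C_21 = −[(0.00)(0.60) − (0.00)(-0.30)] = 0.0000
  C_22 = (0.65)(0.60) − (0.00)(0.00) = 0.3900
  C_23 = −[(0.65)(-0.30) − (0.00)(0.00)] = 0.1950
  C_31 = (0.00)(-0.05) − (0.00)(0.75) = 0.0000
  C_32 = −[(0.65)(-0.05) − (0.00)(-0.25)] = 0.0325
  C_33 = (0.65)(0.75) − (0.00)(-0.25) = 0.4875
det(I−A) = Σ_j (I−A)_1j·C_1j = (0.65)(0.4350) + (0.00)(0.1500) + (0.00)(0.0750) = 0.28275
adj(I−A) = Cᵀ =
  [ 0.4350   0.0000   0.0000]
  [ 0.1500   0.3900   0.0325]
  [ 0.0750   0.1950   0.4875]
(I − A)⁻¹ = adj(I−A) / det(I−A) ≈
  [   1.5385     0.0000     0.0000]
  [   0.5305     1.3793     0.1149]
  [   0.2653     0.6897     1.7241]
Δx = (I − A)⁻¹ Δd with Δd having -75 in the Publishing component and 0 elsewhere.
So Δx_2 = L_23 · (-75), where L_23 = adj(I−A)_23 / det(I−A) = 0.0325 / 0.28275.
Δx_2 = 0.0325 × (-75) / 0.28275 = -2.4375 / 0.28275 ≈ -8.62.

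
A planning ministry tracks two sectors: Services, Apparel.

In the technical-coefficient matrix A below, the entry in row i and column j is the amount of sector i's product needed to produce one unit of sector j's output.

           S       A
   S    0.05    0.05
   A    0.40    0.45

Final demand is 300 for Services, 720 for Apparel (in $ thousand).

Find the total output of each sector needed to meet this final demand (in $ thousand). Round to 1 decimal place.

x_S = 400.0, x_A = 1600.0

I − A =
  [   0.95    -0.05]
  [  -0.40     0.55]
det(I−A) = (0.95)(0.55) − (-0.05)(-0.40) = 0.5025
adj(I−A) = [[0.55, 0.05], [0.40, 0.95]]
(I − A)⁻¹ = adj(I−A) / det(I−A) ≈
  [   1.0945     0.0995]
  [   0.7960     1.8905]
x = (I − A)⁻¹ d = adj(I−A)·d / det(I−A), with det(I−A) = 0.5025:
  x_S = (0.55·300 + 0.05·720) / 0.5025 = 201.00 / 0.5025 = 400.0
  x_A = (0.40·300 + 0.95·720) / 0.5025 = 804.00 / 0.5025 = 1600.0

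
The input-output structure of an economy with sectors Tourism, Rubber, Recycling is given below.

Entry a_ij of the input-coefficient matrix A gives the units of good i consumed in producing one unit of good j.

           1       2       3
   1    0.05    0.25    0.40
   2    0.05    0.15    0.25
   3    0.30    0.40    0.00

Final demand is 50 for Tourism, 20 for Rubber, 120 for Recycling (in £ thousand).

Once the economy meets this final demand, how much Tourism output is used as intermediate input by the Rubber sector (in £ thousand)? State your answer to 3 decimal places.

z_12 = 23.523

I − A =
  [   0.95    -0.25    -0.40]
  [  -0.05     0.85    -0.25]
  [  -0.30    -0.40     1.00]
Cofactors of I−A, C_ij = (−1)^(i+j)·(minor ij) (rows/columns in the sector order above):
  C_11 = (0.85)(1.00) − (-0.25)(-0.40) = 0.7500
  C_12 = −[(-0.05)(1.00) − (-0.25)(-0.30)] = 0.1250
  C_13 = (-0.05)(-0.40) − (0.85)(-0.30) = 0.2750
  C_21 = −[(-0.25)(1.00) − (-0.40)(-0.40)] = 0.4100
  C_22 = (0.95)(1.00) − (-0.40)(-0.30) = 0.8300
  C_23 = −[(0.95)(-0.40) − (-0.25)(-0.30)] = 0.4550
  C_31 = (-0.25)(-0.25) − (-0.40)(0.85) = 0.4025
  C_32 = −[(0.95)(-0.25) − (-0.40)(-0.05)] = 0.2575
  C_33 = (0.95)(0.85) − (-0.25)(-0.05) = 0.7950
det(I−A) = Σ_j (I−A)_1j·C_1j = (0.95)(0.7500) + (-0.25)(0.1250) + (-0.40)(0.2750) = 0.57125
adj(I−A) = Cᵀ =
  [ 0.7500   0.4100   0.4025]
  [ 0.1250   0.8300   0.2575]
  [ 0.2750   0.4550   0.7950]
(I − A)⁻¹ = adj(I−A) / det(I−A) ≈
  [   1.3129     0.7177     0.7046]
  [   0.2188     1.4530     0.4508]
  [   0.4814     0.7965     1.3917]
First solve x = (I − A)⁻¹ d = adj(I−A)·d / det(I−A); in particular x_2 = (0.1250·50 + 0.8300·20 + 0.2575·120) / 0.57125 = 53.75 / 0.57125 ≈ 94.09190.
Intermediate flow from 1 to 2: z_12 = a_12 · x_2 = 0.25 × 53.75 / 0.57125 = 13.4375 / 0.57125 ≈ 23.523.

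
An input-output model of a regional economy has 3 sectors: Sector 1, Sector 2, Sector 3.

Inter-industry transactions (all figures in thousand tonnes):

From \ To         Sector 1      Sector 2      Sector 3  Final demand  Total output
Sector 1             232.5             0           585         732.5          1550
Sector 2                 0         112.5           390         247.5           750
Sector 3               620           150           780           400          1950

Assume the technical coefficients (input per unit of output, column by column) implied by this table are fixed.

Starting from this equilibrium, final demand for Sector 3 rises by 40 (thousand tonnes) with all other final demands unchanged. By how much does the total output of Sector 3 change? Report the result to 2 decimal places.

Δx_3 = 97.14

Technical coefficients a_ij = z_ij / X_j:
  a_11 = 232.5/1550 = 0.15, a_21 = 0/1550 = 0.00, a_31 = 620/1550 = 0.40
  a_12 = 0/750 = 0.00, a_22 = 112.5/750 = 0.15, a_32 = 150/750 = 0.20
  a_13 = 585/1950 = 0.30, a_23 = 390/1950 = 0.20, a_33 = 780/1950 = 0.40
I − A =
  [   0.85     0.00    -0.30]
  [   0.00     0.85    -0.20]
  [  -0.40    -0.20     0.60]
Cofactors of I−A, C_ij = (−1)^(i+j)·(minor ij) (rows/columns in the sector order above):
  C_11 = (0.85)(0.60) − (-0.20)(-0.20) = 0.4700
  C_12 = −[(0.00)(0.60) − (-0.20)(-0.40)] = 0.0800
  C_13 = (0.00)(-0.20) − (0.85)(-0.40) = 0.3400
  C_21 = −[(0.00)(0.60) − (-0.30)(-0.20)] = 0.0600
  C_22 = (0.85)(0.60) − (-0.30)(-0.40) = 0.3900
  C_23 = −[(0.85)(-0.20) − (0.00)(-0.40)] = 0.1700
  C_31 = (0.00)(-0.20) − (-0.30)(0.85) = 0.2550
  C_32 = −[(0.85)(-0.20) − (-0.30)(0.00)] = 0.1700
  C_33 = (0.85)(0.85) − (0.00)(0.00) = 0.7225
det(I−A) = Σ_j (I−A)_1j·C_1j = (0.85)(0.4700) + (0.00)(0.0800) + (-0.30)(0.3400) = 0.2975
adj(I−A) = Cᵀ =
  [ 0.4700   0.0600   0.2550]
  [ 0.0800   0.3900   0.1700]
  [ 0.3400   0.1700   0.7225]
(I − A)⁻¹ = adj(I−A) / det(I−A) ≈
  [   1.5798     0.2017     0.8571]
  [   0.2689     1.3109     0.5714]
  [   1.1429     0.5714     2.4286]
Δx = (I − A)⁻¹ Δd with Δd having +40 in the Sector 3 component and 0 elsewhere.
So Δx_3 = L_33 · (+40), where L_33 = adj(I−A)_33 / det(I−A) = 0.7225 / 0.2975.
Δx_3 = 0.7225 × (+40) / 0.2975 = 28.90 / 0.2975 ≈ 97.14.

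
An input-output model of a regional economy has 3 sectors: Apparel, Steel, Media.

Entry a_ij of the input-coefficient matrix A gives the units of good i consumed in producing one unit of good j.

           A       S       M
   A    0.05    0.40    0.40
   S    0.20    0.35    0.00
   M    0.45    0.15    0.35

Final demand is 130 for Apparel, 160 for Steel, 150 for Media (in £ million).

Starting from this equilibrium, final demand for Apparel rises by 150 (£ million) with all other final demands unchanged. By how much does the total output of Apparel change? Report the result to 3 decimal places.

Δx_A = 287.578

I − A =
  [   0.95    -0.40    -0.40]
  [  -0.20     0.65     0.00]
  [  -0.45    -0.15     0.65]
Cofactors of I−A, C_ij = (−1)^(i+j)·(minor ij) (rows/columns in the sector order above):
  C_11 = (0.65)(0.65) − (0.00)(-0.15) = 0.4225
  C_12 = −[(-0.20)(0.65) − (0.00)(-0.45)] = 0.1300
  C_13 = (-0.20)(-0.15) − (0.65)(-0.45) = 0.3225
  C_21 = −[(-0.40)(0.65) − (-0.40)(-0.15)] = 0.3200
  C_22 = (0.95)(0.65) − (-0.40)(-0.45) = 0.4375
  C_23 = −[(0.95)(-0.15) − (-0.40)(-0.45)] = 0.3225
  C_31 = (-0.40)(0.00) − (-0.40)(0.65) = 0.2600
  C_32 = −[(0.95)(0.00) − (-0.40)(-0.20)] = 0.0800
  C_33 = (0.95)(0.65) − (-0.40)(-0.20) = 0.5375
det(I−A) = Σ_j (I−A)_1j·C_1j = (0.95)(0.4225) + (-0.40)(0.1300) + (-0.40)(0.3225) = 0.220375
adj(I−A) = Cᵀ =
  [ 0.4225   0.3200   0.2600]
  [ 0.1300   0.4375   0.0800]
  [ 0.3225   0.3225   0.5375]
(I − A)⁻¹ = adj(I−A) / det(I−A) ≈
  [   1.9172     1.4521     1.1798]
  [   0.5899     1.9853     0.3630]
  [   1.4634     1.4634     2.4390]
Δx = (I − A)⁻¹ Δd with Δd having +150 in the Apparel component and 0 elsewhere.
So Δx_A = L_AA · (+150), where L_AA = adj(I−A)_AA / det(I−A) = 0.4225 / 0.220375.
Δx_A = 0.4225 × (+150) / 0.220375 = 63.375 / 0.220375 ≈ 287.578.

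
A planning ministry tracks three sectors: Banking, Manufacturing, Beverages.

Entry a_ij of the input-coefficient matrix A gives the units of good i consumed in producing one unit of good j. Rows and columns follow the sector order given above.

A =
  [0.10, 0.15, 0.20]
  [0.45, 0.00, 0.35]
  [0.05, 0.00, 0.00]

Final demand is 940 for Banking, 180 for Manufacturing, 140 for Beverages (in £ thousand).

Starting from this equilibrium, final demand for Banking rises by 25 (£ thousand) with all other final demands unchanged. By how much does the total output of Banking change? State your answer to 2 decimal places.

I − A =
  [   0.90    -0.15    -0.20]
  [  -0.45     1.00    -0.35]
  [  -0.05     0.00     1.00]
Cofactors of I−A, C_ij = (−1)^(i+j)·(minor ij) (rows/columns in the sector order above):
  C_11 = (1.00)(1.00) − (-0.35)(0.00) = 1.0000
  C_12 = −[(-0.45)(1.00) − (-0.35)(-0.05)] = 0.4675
  C_13 = (-0.45)(0.00) − (1.00)(-0.05) = 0.0500
  C_21 = −[(-0.15)(1.00) − (-0.20)(0.00)] = 0.1500
  C_22 = (0.90)(1.00) − (-0.20)(-0.05) = 0.8900
  C_23 = −[(0.90)(0.00) − (-0.15)(-0.05)] = 0.0075
  C_31 = (-0.15)(-0.35) − (-0.20)(1.00) = 0.2525
  C_32 = −[(0.90)(-0.35) − (-0.20)(-0.45)] = 0.4050
  C_33 = (0.90)(1.00) − (-0.15)(-0.45) = 0.8325
det(I−A) = Σ_j (I−A)_1j·C_1j = (0.90)(1.0000) + (-0.15)(0.4675) + (-0.20)(0.0500) = 0.819875
adj(I−A) = Cᵀ =
  [ 1.0000   0.1500   0.2525]
  [ 0.4675   0.8900   0.4050]
  [ 0.0500   0.0075   0.8325]
(I − A)⁻¹ = adj(I−A) / det(I−A) ≈
  [   1.2197     0.1830     0.3080]
  [   0.5702     1.0855     0.4940]
  [   0.0610     0.0091     1.0154]
Δx = (I − A)⁻¹ Δd with Δd having +25 in the Banking component and 0 elsewhere.
So Δx_1 = L_11 · (+25), where L_11 = adj(I−A)_11 / det(I−A) = 1.0000 / 0.819875.
Δx_1 = 1.0000 × (+25) / 0.819875 = 25.00 / 0.819875 ≈ 30.49.

Δx_1 = 30.49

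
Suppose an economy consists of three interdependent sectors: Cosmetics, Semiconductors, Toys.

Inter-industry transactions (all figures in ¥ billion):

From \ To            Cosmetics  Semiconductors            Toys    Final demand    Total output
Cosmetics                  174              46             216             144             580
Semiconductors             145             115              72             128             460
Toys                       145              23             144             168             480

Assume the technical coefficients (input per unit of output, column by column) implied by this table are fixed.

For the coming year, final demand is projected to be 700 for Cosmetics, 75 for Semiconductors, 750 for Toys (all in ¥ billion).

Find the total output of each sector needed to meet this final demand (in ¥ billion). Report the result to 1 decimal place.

x_1 = 2524.2, x_2 = 1355.3, x_3 = 2069.7

Technical coefficients a_ij = z_ij / X_j:
  a_11 = 174/580 = 0.30, a_21 = 145/580 = 0.25, a_31 = 145/580 = 0.25
  a_12 = 46/460 = 0.10, a_22 = 115/460 = 0.25, a_32 = 23/460 = 0.05
  a_13 = 216/480 = 0.45, a_23 = 72/480 = 0.15, a_33 = 144/480 = 0.30
I − A =
  [   0.70    -0.10    -0.45]
  [  -0.25     0.75    -0.15]
  [  -0.25    -0.05     0.70]
Cofactors of I−A, C_ij = (−1)^(i+j)·(minor ij) (rows/columns in the sector order above):
  C_11 = (0.75)(0.70) − (-0.15)(-0.05) = 0.5175
  C_12 = −[(-0.25)(0.70) − (-0.15)(-0.25)] = 0.2125
  C_13 = (-0.25)(-0.05) − (0.75)(-0.25) = 0.2000
  C_21 = −[(-0.10)(0.70) − (-0.45)(-0.05)] = 0.0925
  C_22 = (0.70)(0.70) − (-0.45)(-0.25) = 0.3775
  C_23 = −[(0.70)(-0.05) − (-0.10)(-0.25)] = 0.0600
  C_31 = (-0.10)(-0.15) − (-0.45)(0.75) = 0.3525
  C_32 = −[(0.70)(-0.15) − (-0.45)(-0.25)] = 0.2175
  C_33 = (0.70)(0.75) − (-0.10)(-0.25) = 0.5000
det(I−A) = Σ_j (I−A)_1j·C_1j = (0.70)(0.5175) + (-0.10)(0.2125) + (-0.45)(0.2000) = 0.2510
adj(I−A) = Cᵀ =
  [ 0.5175   0.0925   0.3525]
  [ 0.2125   0.3775   0.2175]
  [ 0.2000   0.0600   0.5000]
(I − A)⁻¹ = adj(I−A) / det(I−A) ≈
  [   2.0618     0.3685     1.4044]
  [   0.8466     1.5040     0.8665]
  [   0.7968     0.2390     1.9920]
x = (I − A)⁻¹ d = adj(I−A)·d / det(I−A), with det(I−A) = 0.2510:
  x_1 = (0.5175·700 + 0.0925·75 + 0.3525·750) / 0.2510 = 633.5625 / 0.2510 ≈ 2524.2
  x_2 = (0.2125·700 + 0.3775·75 + 0.2175·750) / 0.2510 = 340.1875 / 0.2510 ≈ 1355.3
  x_3 = (0.2000·700 + 0.0600·75 + 0.5000·750) / 0.2510 = 519.50 / 0.2510 ≈ 2069.7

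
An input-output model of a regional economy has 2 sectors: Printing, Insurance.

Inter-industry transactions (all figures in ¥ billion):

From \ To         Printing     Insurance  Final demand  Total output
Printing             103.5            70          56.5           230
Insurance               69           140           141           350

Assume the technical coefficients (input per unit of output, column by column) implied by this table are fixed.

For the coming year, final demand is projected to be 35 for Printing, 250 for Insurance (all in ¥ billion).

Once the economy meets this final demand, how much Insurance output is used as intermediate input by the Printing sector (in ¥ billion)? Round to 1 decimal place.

Technical coefficients a_ij = z_ij / X_j:
  a_PP = 103.5/230 = 0.45, a_IP = 69/230 = 0.30
  a_PI = 70/350 = 0.20, a_II = 140/350 = 0.40
I − A =
  [   0.55    -0.20]
  [  -0.30     0.60]
det(I−A) = (0.55)(0.60) − (-0.20)(-0.30) = 0.2700
adj(I−A) = [[0.60, 0.20], [0.30, 0.55]]
(I − A)⁻¹ = adj(I−A) / det(I−A) ≈
  [   2.2222     0.7407]
  [   1.1111     2.0370]
First solve x = (I − A)⁻¹ d = adj(I−A)·d / det(I−A); in particular x_P = (0.60·35 + 0.20·250) / 0.2700 = 71.00 / 0.2700 ≈ 262.963.
Intermediate flow from I to P: z_IP = a_IP · x_P = 0.30 × 71.00 / 0.2700 = 21.30 / 0.2700 ≈ 78.9.

z_IP = 78.9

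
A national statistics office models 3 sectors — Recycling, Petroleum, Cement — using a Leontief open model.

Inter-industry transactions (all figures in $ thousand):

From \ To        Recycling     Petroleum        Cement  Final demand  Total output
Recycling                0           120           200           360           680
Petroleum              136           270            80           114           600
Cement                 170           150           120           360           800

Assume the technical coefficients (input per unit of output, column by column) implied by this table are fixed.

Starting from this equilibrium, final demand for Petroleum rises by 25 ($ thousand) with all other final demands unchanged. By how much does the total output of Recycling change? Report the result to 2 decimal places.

Technical coefficients a_ij = z_ij / X_j:
  a_11 = 0/680 = 0.00, a_21 = 136/680 = 0.20, a_31 = 170/680 = 0.25
  a_12 = 120/600 = 0.20, a_22 = 270/600 = 0.45, a_32 = 150/600 = 0.25
  a_13 = 200/800 = 0.25, a_23 = 80/800 = 0.10, a_33 = 120/800 = 0.15
I − A =
  [   1.00    -0.20    -0.25]
  [  -0.20     0.55    -0.10]
  [  -0.25    -0.25     0.85]
Cofactors of I−A, C_ij = (−1)^(i+j)·(minor ij) (rows/columns in the sector order above):
  C_11 = (0.55)(0.85) − (-0.10)(-0.25) = 0.4425
  C_12 = −[(-0.20)(0.85) − (-0.10)(-0.25)] = 0.1950
  C_13 = (-0.20)(-0.25) − (0.55)(-0.25) = 0.1875
  C_21 = −[(-0.20)(0.85) − (-0.25)(-0.25)] = 0.2325
  C_22 = (1.00)(0.85) − (-0.25)(-0.25) = 0.7875
  C_23 = −[(1.00)(-0.25) − (-0.20)(-0.25)] = 0.3000
  C_31 = (-0.20)(-0.10) − (-0.25)(0.55) = 0.1575
  C_32 = −[(1.00)(-0.10) − (-0.25)(-0.20)] = 0.1500
  C_33 = (1.00)(0.55) − (-0.20)(-0.20) = 0.5100
det(I−A) = Σ_j (I−A)_1j·C_1j = (1.00)(0.4425) + (-0.20)(0.1950) + (-0.25)(0.1875) = 0.356625
adj(I−A) = Cᵀ =
  [ 0.4425   0.2325   0.1575]
  [ 0.1950   0.7875   0.1500]
  [ 0.1875   0.3000   0.5100]
(I − A)⁻¹ = adj(I−A) / det(I−A) ≈
  [   1.2408     0.6519     0.4416]
  [   0.5468     2.2082     0.4206]
  [   0.5258     0.8412     1.4301]
Δx = (I − A)⁻¹ Δd with Δd having +25 in the Petroleum component and 0 elsewhere.
So Δx_1 = L_12 · (+25), where L_12 = adj(I−A)_12 / det(I−A) = 0.2325 / 0.356625.
Δx_1 = 0.2325 × (+25) / 0.356625 = 5.8125 / 0.356625 ≈ 16.30.

Δx_1 = 16.30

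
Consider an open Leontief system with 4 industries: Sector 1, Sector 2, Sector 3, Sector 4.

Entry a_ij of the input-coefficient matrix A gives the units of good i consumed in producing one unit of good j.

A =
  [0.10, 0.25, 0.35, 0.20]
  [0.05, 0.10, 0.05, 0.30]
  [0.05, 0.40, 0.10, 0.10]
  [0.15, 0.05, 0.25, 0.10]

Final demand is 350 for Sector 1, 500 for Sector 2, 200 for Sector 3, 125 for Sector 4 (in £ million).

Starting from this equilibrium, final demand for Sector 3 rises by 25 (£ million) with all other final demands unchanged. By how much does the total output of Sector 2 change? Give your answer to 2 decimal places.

I − A =
  [   0.90    -0.25    -0.35    -0.20]
  [  -0.05     0.90    -0.05    -0.30]
  [  -0.05    -0.40     0.90    -0.10]
  [  -0.15    -0.05    -0.25     0.90]
Compute the cofactors C_ij = (−1)^(i+j)·(3×3 minor ij) of I−A; the adjugate is their transpose:
adj(I−A) = Cᵀ =
  [ 0.644750   0.353000   0.353750   0.300250]
  [ 0.086500   0.656000   0.140500   0.253500]
  [ 0.089500   0.332000   0.665500   0.204500]
  [ 0.137125   0.187500   0.251625   0.676375]
det(I−A) = Σ_j (I−A)_1j·C_1j = (0.90)(0.644750) + (-0.25)(0.086500) + (-0.35)(0.089500) + (-0.20)(0.137125) = 0.4999
(I − A)⁻¹ = adj(I−A) / det(I−A) ≈
  [   1.2898     0.7061     0.7076     0.6006]
  [   0.1730     1.3123     0.2811     0.5071]
  [   0.1790     0.6641     1.3313     0.4091]
  [   0.2743     0.3751     0.5034     1.3530]
Δx = (I − A)⁻¹ Δd with Δd having +25 in the Sector 3 component and 0 elsewhere.
So Δx_2 = L_23 · (+25), where L_23 = adj(I−A)_23 / det(I−A) = 0.140500 / 0.4999.
Δx_2 = 0.140500 × (+25) / 0.4999 = 3.5125 / 0.4999 ≈ 7.03.

Δx_2 = 7.03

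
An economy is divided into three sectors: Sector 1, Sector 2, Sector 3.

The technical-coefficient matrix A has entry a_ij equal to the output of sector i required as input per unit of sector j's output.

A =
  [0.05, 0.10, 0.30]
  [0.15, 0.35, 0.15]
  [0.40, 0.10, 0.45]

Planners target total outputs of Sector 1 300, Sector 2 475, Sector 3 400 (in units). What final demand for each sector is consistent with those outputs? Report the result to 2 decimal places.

d_1 = 117.50, d_2 = 203.75, d_3 = 52.50

I − A =
  [   0.95    -0.10    -0.30]
  [  -0.15     0.65    -0.15]
  [  -0.40    -0.10     0.55]
d = (I − A) x:
  d_1 = (+0.95)·300 + (-0.10)·475 + (-0.30)·400 = 117.50
  d_2 = (-0.15)·300 + (+0.65)·475 + (-0.15)·400 = 203.75
  d_3 = (-0.40)·300 + (-0.10)·475 + (+0.55)·400 = 52.50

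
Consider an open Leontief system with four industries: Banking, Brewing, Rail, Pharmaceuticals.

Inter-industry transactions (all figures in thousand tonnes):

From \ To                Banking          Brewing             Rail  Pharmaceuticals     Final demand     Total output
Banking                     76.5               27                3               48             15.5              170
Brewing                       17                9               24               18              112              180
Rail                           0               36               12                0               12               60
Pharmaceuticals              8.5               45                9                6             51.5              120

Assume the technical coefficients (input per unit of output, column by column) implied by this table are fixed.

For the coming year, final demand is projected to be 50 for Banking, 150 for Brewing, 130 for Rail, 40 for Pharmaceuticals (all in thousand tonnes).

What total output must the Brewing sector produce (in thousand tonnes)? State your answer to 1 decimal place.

x_2 = 324.8

Technical coefficients a_ij = z_ij / X_j:
  a_11 = 76.5/170 = 0.45, a_21 = 17/170 = 0.10, a_31 = 0/170 = 0.00, a_41 = 8.5/170 = 0.05
  a_12 = 27/180 = 0.15, a_22 = 9/180 = 0.05, a_32 = 36/180 = 0.20, a_42 = 45/180 = 0.25
  a_13 = 3/60 = 0.05, a_23 = 24/60 = 0.40, a_33 = 12/60 = 0.20, a_43 = 9/60 = 0.15
  a_14 = 48/120 = 0.40, a_24 = 18/120 = 0.15, a_34 = 0/120 = 0.00, a_44 = 6/120 = 0.05
I − A =
  [   0.55    -0.15    -0.05    -0.40]
  [  -0.10     0.95    -0.40    -0.15]
  [   0.00    -0.20     0.80     0.00]
  [  -0.05    -0.25    -0.15     0.95]
Compute the cofactors C_ij = (−1)^(i+j)·(3×3 minor ij) of I−A; the adjugate is their transpose:
adj(I−A) = Cᵀ =
  [ 0.611500   0.215500   0.200625   0.291500]
  [ 0.082000   0.402000   0.224500   0.098000]
  [ 0.020500   0.100500   0.431375   0.024500]
  [ 0.057000   0.133000   0.137750   0.361000]
det(I−A) = Σ_j (I−A)_1j·C_1j = (0.55)(0.611500) + (-0.15)(0.082000) + (-0.05)(0.020500) + (-0.40)(0.057000) = 0.3002
(I − A)⁻¹ = adj(I−A) / det(I−A) ≈
  [   2.0370     0.7179     0.6683     0.9710]
  [   0.2732     1.3391     0.7478     0.3264]
  [   0.0683     0.3348     1.4370     0.0816]
  [   0.1899     0.4430     0.4589     1.2025]
x = (I − A)⁻¹ d = adj(I−A)·d / det(I−A), with det(I−A) = 0.3002:
  x_1 = (0.611500·50 + 0.215500·150 + 0.200625·130 + 0.291500·40) / 0.3002 = 100.64125 / 0.3002 ≈ 335.2
  x_2 = (0.082000·50 + 0.402000·150 + 0.224500·130 + 0.098000·40) / 0.3002 = 97.505 / 0.3002 ≈ 324.8
  x_3 = (0.020500·50 + 0.100500·150 + 0.431375·130 + 0.024500·40) / 0.3002 = 73.15875 / 0.3002 ≈ 243.7
  x_4 = (0.057000·50 + 0.133000·150 + 0.137750·130 + 0.361000·40) / 0.3002 = 55.1475 / 0.3002 ≈ 183.7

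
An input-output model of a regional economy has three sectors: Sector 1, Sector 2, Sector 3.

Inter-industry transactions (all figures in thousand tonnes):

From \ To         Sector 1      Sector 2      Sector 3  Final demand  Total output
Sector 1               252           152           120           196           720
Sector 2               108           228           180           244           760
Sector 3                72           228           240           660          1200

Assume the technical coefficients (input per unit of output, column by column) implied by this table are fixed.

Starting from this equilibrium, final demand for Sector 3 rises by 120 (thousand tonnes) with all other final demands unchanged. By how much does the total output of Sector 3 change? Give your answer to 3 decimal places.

Technical coefficients a_ij = z_ij / X_j:
  a_11 = 252/720 = 0.35, a_21 = 108/720 = 0.15, a_31 = 72/720 = 0.10
  a_12 = 152/760 = 0.20, a_22 = 228/760 = 0.30, a_32 = 228/760 = 0.30
  a_13 = 120/1200 = 0.10, a_23 = 180/1200 = 0.15, a_33 = 240/1200 = 0.20
I − A =
  [   0.65    -0.20    -0.10]
  [  -0.15     0.70    -0.15]
  [  -0.10    -0.30     0.80]
Cofactors of I−A, C_ij = (−1)^(i+j)·(minor ij) (rows/columns in the sector order above):
  C_11 = (0.70)(0.80) − (-0.15)(-0.30) = 0.5150
  C_12 = −[(-0.15)(0.80) − (-0.15)(-0.10)] = 0.1350
  C_13 = (-0.15)(-0.30) − (0.70)(-0.10) = 0.1150
  C_21 = −[(-0.20)(0.80) − (-0.10)(-0.30)] = 0.1900
  C_22 = (0.65)(0.80) − (-0.10)(-0.10) = 0.5100
  C_23 = −[(0.65)(-0.30) − (-0.20)(-0.10)] = 0.2150
  C_31 = (-0.20)(-0.15) − (-0.10)(0.70) = 0.1000
  C_32 = −[(0.65)(-0.15) − (-0.10)(-0.15)] = 0.1125
  C_33 = (0.65)(0.70) − (-0.20)(-0.15) = 0.4250
det(I−A) = Σ_j (I−A)_1j·C_1j = (0.65)(0.5150) + (-0.20)(0.1350) + (-0.10)(0.1150) = 0.29625
adj(I−A) = Cᵀ =
  [ 0.5150   0.1900   0.1000]
  [ 0.1350   0.5100   0.1125]
  [ 0.1150   0.2150   0.4250]
(I − A)⁻¹ = adj(I−A) / det(I−A) ≈
  [   1.7384     0.6414     0.3376]
  [   0.4557     1.7215     0.3797]
  [   0.3882     0.7257     1.4346]
Δx = (I − A)⁻¹ Δd with Δd having +120 in the Sector 3 component and 0 elsewhere.
So Δx_3 = L_33 · (+120), where L_33 = adj(I−A)_33 / det(I−A) = 0.4250 / 0.29625.
Δx_3 = 0.4250 × (+120) / 0.29625 = 51.00 / 0.29625 ≈ 172.152.

Δx_3 = 172.152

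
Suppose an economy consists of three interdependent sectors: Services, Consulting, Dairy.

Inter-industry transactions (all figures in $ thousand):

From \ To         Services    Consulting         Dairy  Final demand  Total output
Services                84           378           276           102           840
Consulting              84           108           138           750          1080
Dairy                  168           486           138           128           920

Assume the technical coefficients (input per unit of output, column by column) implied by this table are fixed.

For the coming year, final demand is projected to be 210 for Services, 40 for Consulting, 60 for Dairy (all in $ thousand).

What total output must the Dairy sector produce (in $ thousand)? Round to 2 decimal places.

Technical coefficients a_ij = z_ij / X_j:
  a_11 = 84/840 = 0.10, a_21 = 84/840 = 0.10, a_31 = 168/840 = 0.20
  a_12 = 378/1080 = 0.35, a_22 = 108/1080 = 0.10, a_32 = 486/1080 = 0.45
  a_13 = 276/920 = 0.30, a_23 = 138/920 = 0.15, a_33 = 138/920 = 0.15
I − A =
  [   0.90    -0.35    -0.30]
  [  -0.10     0.90    -0.15]
  [  -0.20    -0.45     0.85]
Cofactors of I−A, C_ij = (−1)^(i+j)·(minor ij) (rows/columns in the sector order above):
  C_11 = (0.90)(0.85) − (-0.15)(-0.45) = 0.6975
  C_12 = −[(-0.10)(0.85) − (-0.15)(-0.20)] = 0.1150
  C_13 = (-0.10)(-0.45) − (0.90)(-0.20) = 0.2250
  C_21 = −[(-0.35)(0.85) − (-0.30)(-0.45)] = 0.4325
  C_22 = (0.90)(0.85) − (-0.30)(-0.20) = 0.7050
  C_23 = −[(0.90)(-0.45) − (-0.35)(-0.20)] = 0.4750
  C_31 = (-0.35)(-0.15) − (-0.30)(0.90) = 0.3225
  C_32 = −[(0.90)(-0.15) − (-0.30)(-0.10)] = 0.1650
  C_33 = (0.90)(0.90) − (-0.35)(-0.10) = 0.7750
det(I−A) = Σ_j (I−A)_1j·C_1j = (0.90)(0.6975) + (-0.35)(0.1150) + (-0.30)(0.2250) = 0.5200
adj(I−A) = Cᵀ =
  [ 0.6975   0.4325   0.3225]
  [ 0.1150   0.7050   0.1650]
  [ 0.2250   0.4750   0.7750]
(I − A)⁻¹ = adj(I−A) / det(I−A) ≈
  [   1.3413     0.8317     0.6202]
  [   0.2212     1.3558     0.3173]
  [   0.4327     0.9135     1.4904]
x = (I − A)⁻¹ d = adj(I−A)·d / det(I−A), with det(I−A) = 0.5200:
  x_1 = (0.6975·210 + 0.4325·40 + 0.3225·60) / 0.5200 = 183.125 / 0.5200 ≈ 352.16
  x_2 = (0.1150·210 + 0.7050·40 + 0.1650·60) / 0.5200 = 62.25 / 0.5200 ≈ 119.71
  x_3 = (0.2250·210 + 0.4750·40 + 0.7750·60) / 0.5200 = 112.75 / 0.5200 ≈ 216.83

x_3 = 216.83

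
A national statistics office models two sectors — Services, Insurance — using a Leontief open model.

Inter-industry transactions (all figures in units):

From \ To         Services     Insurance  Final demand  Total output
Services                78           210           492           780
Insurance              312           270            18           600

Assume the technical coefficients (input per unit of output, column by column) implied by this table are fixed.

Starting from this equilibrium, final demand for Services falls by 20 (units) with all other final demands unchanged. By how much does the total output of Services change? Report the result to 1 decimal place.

Technical coefficients a_ij = z_ij / X_j:
  a_11 = 78/780 = 0.10, a_21 = 312/780 = 0.40
  a_12 = 210/600 = 0.35, a_22 = 270/600 = 0.45
I − A =
  [   0.90    -0.35]
  [  -0.40     0.55]
det(I−A) = (0.90)(0.55) − (-0.35)(-0.40) = 0.3550
adj(I−A) = [[0.55, 0.35], [0.40, 0.90]]
(I − A)⁻¹ = adj(I−A) / det(I−A) ≈
  [   1.5493     0.9859]
  [   1.1268     2.5352]
Δx = (I − A)⁻¹ Δd with Δd having -20 in the Services component and 0 elsewhere.
So Δx_1 = L_11 · (-20), where L_11 = adj(I−A)_11 / det(I−A) = 0.55 / 0.3550.
Δx_1 = 0.55 × (-20) / 0.3550 = -11.00 / 0.3550 ≈ -31.0.

Δx_1 = -31.0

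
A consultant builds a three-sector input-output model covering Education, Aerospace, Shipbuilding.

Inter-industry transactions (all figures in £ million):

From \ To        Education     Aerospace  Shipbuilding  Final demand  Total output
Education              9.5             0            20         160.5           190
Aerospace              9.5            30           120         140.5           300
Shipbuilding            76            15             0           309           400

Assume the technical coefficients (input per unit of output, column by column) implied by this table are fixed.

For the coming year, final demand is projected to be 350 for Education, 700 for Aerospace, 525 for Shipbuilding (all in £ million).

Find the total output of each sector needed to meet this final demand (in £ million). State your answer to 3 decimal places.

Technical coefficients a_ij = z_ij / X_j:
  a_EE = 9.5/190 = 0.05, a_AE = 9.5/190 = 0.05, a_SE = 76/190 = 0.40
  a_EA = 0/300 = 0.00, a_AA = 30/300 = 0.10, a_SA = 15/300 = 0.05
  a_ES = 20/400 = 0.05, a_AS = 120/400 = 0.30, a_SS = 0/400 = 0.00
I − A =
  [   0.95     0.00    -0.05]
  [  -0.05     0.90    -0.30]
  [  -0.40    -0.05     1.00]
Cofactors of I−A, C_ij = (−1)^(i+j)·(minor ij) (rows/columns in the sector order above):
  C_11 = (0.90)(1.00) − (-0.30)(-0.05) = 0.8850
  C_12 = −[(-0.05)(1.00) − (-0.30)(-0.40)] = 0.1700
  C_13 = (-0.05)(-0.05) − (0.90)(-0.40) = 0.3625
  C_21 = −[(0.00)(1.00) − (-0.05)(-0.05)] = 0.0025
  C_22 = (0.95)(1.00) − (-0.05)(-0.40) = 0.9300
  C_23 = −[(0.95)(-0.05) − (0.00)(-0.40)] = 0.0475
  C_31 = (0.00)(-0.30) − (-0.05)(0.90) = 0.0450
  C_32 = −[(0.95)(-0.30) − (-0.05)(-0.05)] = 0.2875
  C_33 = (0.95)(0.90) − (0.00)(-0.05) = 0.8550
det(I−A) = Σ_j (I−A)_1j·C_1j = (0.95)(0.8850) + (0.00)(0.1700) + (-0.05)(0.3625) = 0.822625
adj(I−A) = Cᵀ =
  [ 0.8850   0.0025   0.0450]
  [ 0.1700   0.9300   0.2875]
  [ 0.3625   0.0475   0.8550]
(I − A)⁻¹ = adj(I−A) / det(I−A) ≈
  [   1.0758     0.0030     0.0547]
  [   0.2067     1.1305     0.3495]
  [   0.4407     0.0577     1.0394]
x = (I − A)⁻¹ d = adj(I−A)·d / det(I−A), with det(I−A) = 0.822625:
  x_E = (0.8850·350 + 0.0025·700 + 0.0450·525) / 0.822625 = 335.125 / 0.822625 ≈ 407.385
  x_A = (0.1700·350 + 0.9300·700 + 0.2875·525) / 0.822625 = 861.4375 / 0.822625 ≈ 1047.181
  x_S = (0.3625·350 + 0.0475·700 + 0.8550·525) / 0.822625 = 609.00 / 0.822625 ≈ 740.313

x_E = 407.385, x_A = 1047.181, x_S = 740.313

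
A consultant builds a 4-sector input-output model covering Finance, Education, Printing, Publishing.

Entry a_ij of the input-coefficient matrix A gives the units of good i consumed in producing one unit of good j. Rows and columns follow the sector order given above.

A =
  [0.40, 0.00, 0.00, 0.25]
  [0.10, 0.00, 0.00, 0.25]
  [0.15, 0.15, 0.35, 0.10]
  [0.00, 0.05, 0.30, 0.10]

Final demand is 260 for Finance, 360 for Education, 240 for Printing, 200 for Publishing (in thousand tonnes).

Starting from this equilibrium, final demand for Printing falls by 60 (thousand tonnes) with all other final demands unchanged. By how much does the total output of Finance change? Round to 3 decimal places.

Δx_1 = -14.602

I − A =
  [   0.60     0.00     0.00    -0.25]
  [  -0.10     1.00     0.00    -0.25]
  [  -0.15    -0.15     0.65    -0.10]
  [   0.00    -0.05    -0.30     0.90]
Compute the cofactors C_ij = (−1)^(i+j)·(3×3 minor ij) of I−A; the adjugate is their transpose:
adj(I−A) = Cᵀ =
  [ 0.535625   0.019375   0.075000   0.162500]
  [ 0.066750   0.321750   0.052500   0.113750]
  [ 0.147125   0.085875   0.531250   0.123750]
  [ 0.052750   0.046500   0.180000   0.390000]
det(I−A) = Σ_j (I−A)_1j·C_1j = (0.60)(0.535625) + (0.00)(0.066750) + (0.00)(0.147125) + (-0.25)(0.052750) = 0.3081875
(I − A)⁻¹ = adj(I−A) / det(I−A) ≈
  [   1.7380     0.0629     0.2434     0.5273]
  [   0.2166     1.0440     0.1704     0.3691]
  [   0.4774     0.2786     1.7238     0.4015]
  [   0.1712     0.1509     0.5841     1.2655]
Δx = (I − A)⁻¹ Δd with Δd having -60 in the Printing component and 0 elsewhere.
So Δx_1 = L_13 · (-60), where L_13 = adj(I−A)_13 / det(I−A) = 0.075000 / 0.3081875.
Δx_1 = 0.075000 × (-60) / 0.3081875 = -4.50 / 0.3081875 ≈ -14.602.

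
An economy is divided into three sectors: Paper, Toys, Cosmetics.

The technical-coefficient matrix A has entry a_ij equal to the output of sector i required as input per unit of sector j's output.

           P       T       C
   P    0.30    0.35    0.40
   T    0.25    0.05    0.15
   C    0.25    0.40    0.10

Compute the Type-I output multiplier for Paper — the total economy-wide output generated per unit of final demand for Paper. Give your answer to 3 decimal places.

m_P = 4.232

I − A =
  [   0.70    -0.35    -0.40]
  [  -0.25     0.95    -0.15]
  [  -0.25    -0.40     0.90]
Cofactors of I−A, C_ij = (−1)^(i+j)·(minor ij) (rows/columns in the sector order above):
  C_11 = (0.95)(0.90) − (-0.15)(-0.40) = 0.7950
  C_12 = −[(-0.25)(0.90) − (-0.15)(-0.25)] = 0.2625
  C_13 = (-0.25)(-0.40) − (0.95)(-0.25) = 0.3375
  C_21 = −[(-0.35)(0.90) − (-0.40)(-0.40)] = 0.4750
  C_22 = (0.70)(0.90) − (-0.40)(-0.25) = 0.5300
  C_23 = −[(0.70)(-0.40) − (-0.35)(-0.25)] = 0.3675
  C_31 = (-0.35)(-0.15) − (-0.40)(0.95) = 0.4325
  C_32 = −[(0.70)(-0.15) − (-0.40)(-0.25)] = 0.2050
  C_33 = (0.70)(0.95) − (-0.35)(-0.25) = 0.5775
det(I−A) = Σ_j (I−A)_1j·C_1j = (0.70)(0.7950) + (-0.35)(0.2625) + (-0.40)(0.3375) = 0.329625
adj(I−A) = Cᵀ =
  [ 0.7950   0.4750   0.4325]
  [ 0.2625   0.5300   0.2050]
  [ 0.3375   0.3675   0.5775]
(I − A)⁻¹ = adj(I−A) / det(I−A) ≈
  [   2.4118     1.4410     1.3121]
  [   0.7964     1.6079     0.6219]
  [   1.0239     1.1149     1.7520]
The output multiplier for sector j is the column-j sum of the Leontief inverse (I − A)⁻¹ = adj(I−A) / det(I−A).
Column P of adj(I−A): (0.7950, 0.2625, 0.3375); det(I−A) = 0.329625.
m_P = (0.7950 + 0.2625 + 0.3375) / 0.329625 = 1.395 / 0.329625 ≈ 4.232.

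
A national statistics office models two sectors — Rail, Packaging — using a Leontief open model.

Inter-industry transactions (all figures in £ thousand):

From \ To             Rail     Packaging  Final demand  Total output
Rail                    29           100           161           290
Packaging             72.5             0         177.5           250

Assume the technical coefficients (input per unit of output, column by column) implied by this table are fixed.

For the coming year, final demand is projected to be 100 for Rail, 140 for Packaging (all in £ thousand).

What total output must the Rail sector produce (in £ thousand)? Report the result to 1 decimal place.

x_1 = 195.0

Technical coefficients a_ij = z_ij / X_j:
  a_11 = 29/290 = 0.10, a_21 = 72.5/290 = 0.25
  a_12 = 100/250 = 0.40, a_22 = 0/250 = 0.00
I − A =
  [   0.90    -0.40]
  [  -0.25     1.00]
det(I−A) = (0.90)(1.00) − (-0.40)(-0.25) = 0.8000
adj(I−A) = [[1.00, 0.40], [0.25, 0.90]]
(I − A)⁻¹ = adj(I−A) / det(I−A) ≈
  [   1.2500     0.5000]
  [   0.3125     1.1250]
x = (I − A)⁻¹ d = adj(I−A)·d / det(I−A), with det(I−A) = 0.8000:
  x_1 = (1.00·100 + 0.40·140) / 0.8000 = 156.00 / 0.8000 = 195.0
  x_2 = (0.25·100 + 0.90·140) / 0.8000 = 151.00 / 0.8000 ≈ 188.8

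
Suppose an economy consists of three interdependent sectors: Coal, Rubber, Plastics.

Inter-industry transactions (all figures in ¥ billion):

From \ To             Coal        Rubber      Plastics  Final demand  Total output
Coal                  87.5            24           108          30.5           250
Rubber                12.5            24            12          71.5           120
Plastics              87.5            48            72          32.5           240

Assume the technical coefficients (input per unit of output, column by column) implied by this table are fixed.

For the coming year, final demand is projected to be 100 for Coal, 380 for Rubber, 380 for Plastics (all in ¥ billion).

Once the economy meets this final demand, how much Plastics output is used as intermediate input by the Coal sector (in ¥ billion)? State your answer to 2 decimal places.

z_31 = 538.54

Technical coefficients a_ij = z_ij / X_j:
  a_11 = 87.5/250 = 0.35, a_21 = 12.5/250 = 0.05, a_31 = 87.5/250 = 0.35
  a_12 = 24/120 = 0.20, a_22 = 24/120 = 0.20, a_32 = 48/120 = 0.40
  a_13 = 108/240 = 0.45, a_23 = 12/240 = 0.05, a_33 = 72/240 = 0.30
I − A =
  [   0.65    -0.20    -0.45]
  [  -0.05     0.80    -0.05]
  [  -0.35    -0.40     0.70]
Cofactors of I−A, C_ij = (−1)^(i+j)·(minor ij) (rows/columns in the sector order above):
  C_11 = (0.80)(0.70) − (-0.05)(-0.40) = 0.5400
  C_12 = −[(-0.05)(0.70) − (-0.05)(-0.35)] = 0.0525
  C_13 = (-0.05)(-0.40) − (0.80)(-0.35) = 0.3000
  C_21 = −[(-0.20)(0.70) − (-0.45)(-0.40)] = 0.3200
  C_22 = (0.65)(0.70) − (-0.45)(-0.35) = 0.2975
  C_23 = −[(0.65)(-0.40) − (-0.20)(-0.35)] = 0.3300
  C_31 = (-0.20)(-0.05) − (-0.45)(0.80) = 0.3700
  C_32 = −[(0.65)(-0.05) − (-0.45)(-0.05)] = 0.0550
  C_33 = (0.65)(0.80) − (-0.20)(-0.05) = 0.5100
det(I−A) = Σ_j (I−A)_1j·C_1j = (0.65)(0.5400) + (-0.20)(0.0525) + (-0.45)(0.3000) = 0.2055
adj(I−A) = Cᵀ =
  [ 0.5400   0.3200   0.3700]
  [ 0.0525   0.2975   0.0550]
  [ 0.3000   0.3300   0.5100]
(I − A)⁻¹ = adj(I−A) / det(I−A) ≈
  [   2.6277     1.5572     1.8005]
  [   0.2555     1.4477     0.2676]
  [   1.4599     1.6058     2.4818]
First solve x = (I − A)⁻¹ d = adj(I−A)·d / det(I−A); in particular x_1 = (0.5400·100 + 0.3200·380 + 0.3700·380) / 0.2055 = 316.20 / 0.2055 ≈ 1538.6861.
Intermediate flow from 3 to 1: z_31 = a_31 · x_1 = 0.35 × 316.20 / 0.2055 = 110.67 / 0.2055 ≈ 538.54.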